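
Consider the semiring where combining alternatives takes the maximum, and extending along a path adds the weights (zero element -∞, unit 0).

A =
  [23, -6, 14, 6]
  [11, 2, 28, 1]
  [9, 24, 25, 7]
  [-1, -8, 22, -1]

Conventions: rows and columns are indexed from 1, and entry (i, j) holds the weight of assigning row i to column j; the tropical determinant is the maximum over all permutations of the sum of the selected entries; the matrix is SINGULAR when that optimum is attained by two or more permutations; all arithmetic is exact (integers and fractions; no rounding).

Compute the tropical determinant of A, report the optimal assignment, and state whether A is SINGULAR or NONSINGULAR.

σ = (1, 2, 3, 4): 23 + 2 + 25 + (-1) = 49
σ = (1, 2, 4, 3): 23 + 2 + 7 + 22 = 54
σ = (1, 3, 2, 4): 23 + 28 + 24 + (-1) = 74
σ = (1, 3, 4, 2): 23 + 28 + 7 + (-8) = 50
σ = (1, 4, 2, 3): 23 + 1 + 24 + 22 = 70
σ = (1, 4, 3, 2): 23 + 1 + 25 + (-8) = 41
σ = (2, 1, 3, 4): (-6) + 11 + 25 + (-1) = 29
σ = (2, 1, 4, 3): (-6) + 11 + 7 + 22 = 34
σ = (2, 3, 1, 4): (-6) + 28 + 9 + (-1) = 30
σ = (2, 3, 4, 1): (-6) + 28 + 7 + (-1) = 28
σ = (2, 4, 1, 3): (-6) + 1 + 9 + 22 = 26
σ = (2, 4, 3, 1): (-6) + 1 + 25 + (-1) = 19
σ = (3, 1, 2, 4): 14 + 11 + 24 + (-1) = 48
σ = (3, 1, 4, 2): 14 + 11 + 7 + (-8) = 24
σ = (3, 2, 1, 4): 14 + 2 + 9 + (-1) = 24
σ = (3, 2, 4, 1): 14 + 2 + 7 + (-1) = 22
σ = (3, 4, 1, 2): 14 + 1 + 9 + (-8) = 16
σ = (3, 4, 2, 1): 14 + 1 + 24 + (-1) = 38
σ = (4, 1, 2, 3): 6 + 11 + 24 + 22 = 63
σ = (4, 1, 3, 2): 6 + 11 + 25 + (-8) = 34
σ = (4, 2, 1, 3): 6 + 2 + 9 + 22 = 39
σ = (4, 2, 3, 1): 6 + 2 + 25 + (-1) = 32
σ = (4, 3, 1, 2): 6 + 28 + 9 + (-8) = 35
σ = (4, 3, 2, 1): 6 + 28 + 24 + (-1) = 57
Optimal value attained by: σ = (1, 3, 2, 4).
Answer: det⊕(A) = 74; verdict: NONSINGULAR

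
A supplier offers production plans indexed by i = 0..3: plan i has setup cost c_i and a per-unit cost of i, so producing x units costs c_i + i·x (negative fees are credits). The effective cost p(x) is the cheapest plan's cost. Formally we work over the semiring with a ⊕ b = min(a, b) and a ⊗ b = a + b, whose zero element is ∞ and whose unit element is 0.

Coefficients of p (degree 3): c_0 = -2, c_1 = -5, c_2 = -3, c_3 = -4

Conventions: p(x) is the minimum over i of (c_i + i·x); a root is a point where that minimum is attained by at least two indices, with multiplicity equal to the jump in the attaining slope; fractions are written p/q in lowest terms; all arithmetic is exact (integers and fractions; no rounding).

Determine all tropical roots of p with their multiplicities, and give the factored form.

hull edge (i=0, c=-2) to (i=1, c=-5): slope -3, span 1
hull edge (i=1, c=-5) to (i=3, c=-4): slope 1/2, span 2
Factored form: p(x) = -4 ⊗ (x ⊕ (-1/2)) ⊗ (x ⊕ (-1/2)) ⊗ (x ⊕ 3)
Answer: roots = -1/2 (mult 2), 3 (mult 1)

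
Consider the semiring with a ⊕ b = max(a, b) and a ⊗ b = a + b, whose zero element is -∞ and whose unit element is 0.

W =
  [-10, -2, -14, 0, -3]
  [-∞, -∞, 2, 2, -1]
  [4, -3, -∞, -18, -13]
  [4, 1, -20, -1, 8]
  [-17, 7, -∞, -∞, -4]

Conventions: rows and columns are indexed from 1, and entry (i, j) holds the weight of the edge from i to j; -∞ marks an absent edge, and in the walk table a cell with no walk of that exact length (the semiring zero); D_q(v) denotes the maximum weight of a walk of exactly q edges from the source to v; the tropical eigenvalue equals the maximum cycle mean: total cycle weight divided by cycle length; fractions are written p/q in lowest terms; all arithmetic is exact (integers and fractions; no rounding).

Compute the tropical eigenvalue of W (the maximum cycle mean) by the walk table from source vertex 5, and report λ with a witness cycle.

q=0: [-∞, -∞, -∞, -∞, 0]
q=1: [-17, 7, -∞, -∞, -4]
q=2: [-21, 3, 9, 9, 6]
q=3: [13, 13, 5, 8, 17]
q=4: [12, 24, 15, 15, 16]
q=5: [19, 23, 26, 26, 23]
Optimal cycle mean attained by: cycle 2->4->5->2, total 2 + 8 + 7, length 3.
Answer: λ = 17/3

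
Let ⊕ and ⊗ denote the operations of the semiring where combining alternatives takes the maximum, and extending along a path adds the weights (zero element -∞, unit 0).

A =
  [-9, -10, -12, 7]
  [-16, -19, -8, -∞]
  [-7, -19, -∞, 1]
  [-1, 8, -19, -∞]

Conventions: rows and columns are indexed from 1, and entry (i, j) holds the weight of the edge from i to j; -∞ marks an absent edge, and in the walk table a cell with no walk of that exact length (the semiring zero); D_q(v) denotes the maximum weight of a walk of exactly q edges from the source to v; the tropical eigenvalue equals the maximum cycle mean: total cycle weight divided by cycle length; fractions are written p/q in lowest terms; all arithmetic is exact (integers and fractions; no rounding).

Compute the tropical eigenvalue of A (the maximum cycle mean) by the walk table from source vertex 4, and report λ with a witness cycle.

q=0: [-∞, -∞, -∞, 0]
q=1: [-1, 8, -19, -∞]
q=2: [-8, -11, 0, 6]
q=3: [5, 14, -13, 1]
q=4: [0, 9, 6, 12]
Optimal cycle mean attained by: cycle 1->4->1, total 7 + (-1), length 2.
Answer: λ = 3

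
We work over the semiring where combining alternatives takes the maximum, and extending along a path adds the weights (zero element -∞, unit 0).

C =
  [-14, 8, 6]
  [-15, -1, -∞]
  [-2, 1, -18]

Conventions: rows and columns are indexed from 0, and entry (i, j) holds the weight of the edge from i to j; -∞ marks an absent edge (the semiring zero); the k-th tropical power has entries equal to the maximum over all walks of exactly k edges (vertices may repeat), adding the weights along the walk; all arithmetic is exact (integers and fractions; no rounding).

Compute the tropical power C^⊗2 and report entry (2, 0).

C^⊗2:
  [4, 7, -8]
  [-16, -2, -9]
  [-14, 6, 4]
Key observation: the optimum is the walk 2->1->0, with weight 1 + (-15) = -14.
Optimal value attained by: walk 2->1->0.
Answer: (C^⊗2)[2][0] = -14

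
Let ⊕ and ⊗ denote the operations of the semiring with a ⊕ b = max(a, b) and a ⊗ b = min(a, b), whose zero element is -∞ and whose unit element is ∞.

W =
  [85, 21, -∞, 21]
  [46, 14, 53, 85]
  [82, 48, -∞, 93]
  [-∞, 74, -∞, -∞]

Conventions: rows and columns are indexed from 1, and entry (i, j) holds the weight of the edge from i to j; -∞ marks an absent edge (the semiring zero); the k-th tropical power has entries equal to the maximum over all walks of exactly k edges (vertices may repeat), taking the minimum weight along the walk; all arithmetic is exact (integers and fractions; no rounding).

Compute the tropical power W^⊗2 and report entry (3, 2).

W^⊗2:
  [85, 21, 21, 21]
  [53, 74, 14, 53]
  [82, 74, 48, 48]
  [46, 14, 53, 74]
Key observation: the optimum is the walk 3->4->2, with weight 93 min 74 = 74.
Optimal value attained by: walk 3->4->2.
Answer: (W^⊗2)[3][2] = 74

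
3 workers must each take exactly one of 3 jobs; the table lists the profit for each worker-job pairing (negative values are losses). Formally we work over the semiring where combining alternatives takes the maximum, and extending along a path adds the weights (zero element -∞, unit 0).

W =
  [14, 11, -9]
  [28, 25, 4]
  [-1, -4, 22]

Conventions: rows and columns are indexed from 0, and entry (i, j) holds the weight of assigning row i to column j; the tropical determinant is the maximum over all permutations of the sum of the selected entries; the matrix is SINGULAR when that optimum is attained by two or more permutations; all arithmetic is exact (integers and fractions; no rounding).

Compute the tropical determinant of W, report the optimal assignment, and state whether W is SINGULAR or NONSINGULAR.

σ = (0, 1, 2): 14 + 25 + 22 = 61
σ = (0, 2, 1): 14 + 4 + (-4) = 14
σ = (1, 0, 2): 11 + 28 + 22 = 61
σ = (1, 2, 0): 11 + 4 + (-1) = 14
σ = (2, 0, 1): (-9) + 28 + (-4) = 15
σ = (2, 1, 0): (-9) + 25 + (-1) = 15
Optimal value attained by: σ = (0, 1, 2).
Answer: det⊕(W) = 61; verdict: SINGULAR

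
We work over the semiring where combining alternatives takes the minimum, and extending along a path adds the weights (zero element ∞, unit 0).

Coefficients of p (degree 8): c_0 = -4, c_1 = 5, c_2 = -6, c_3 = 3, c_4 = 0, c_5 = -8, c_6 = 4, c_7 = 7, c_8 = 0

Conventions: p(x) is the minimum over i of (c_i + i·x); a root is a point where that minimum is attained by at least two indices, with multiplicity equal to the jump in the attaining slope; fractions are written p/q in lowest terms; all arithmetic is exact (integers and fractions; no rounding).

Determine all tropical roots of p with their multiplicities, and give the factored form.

hull edge (i=0, c=-4) to (i=2, c=-6): slope -1, span 2
hull edge (i=2, c=-6) to (i=5, c=-8): slope -2/3, span 3
hull edge (i=5, c=-8) to (i=8, c=0): slope 8/3, span 3
Factored form: p(x) = 0 ⊗ (x ⊕ (-8/3)) ⊗ (x ⊕ (-8/3)) ⊗ (x ⊕ (-8/3)) ⊗ (x ⊕ 2/3) ⊗ (x ⊕ 2/3) ⊗ (x ⊕ 2/3) ⊗ (x ⊕ 1) ⊗ (x ⊕ 1)
Answer: roots = -8/3 (mult 3), 2/3 (mult 3), 1 (mult 2)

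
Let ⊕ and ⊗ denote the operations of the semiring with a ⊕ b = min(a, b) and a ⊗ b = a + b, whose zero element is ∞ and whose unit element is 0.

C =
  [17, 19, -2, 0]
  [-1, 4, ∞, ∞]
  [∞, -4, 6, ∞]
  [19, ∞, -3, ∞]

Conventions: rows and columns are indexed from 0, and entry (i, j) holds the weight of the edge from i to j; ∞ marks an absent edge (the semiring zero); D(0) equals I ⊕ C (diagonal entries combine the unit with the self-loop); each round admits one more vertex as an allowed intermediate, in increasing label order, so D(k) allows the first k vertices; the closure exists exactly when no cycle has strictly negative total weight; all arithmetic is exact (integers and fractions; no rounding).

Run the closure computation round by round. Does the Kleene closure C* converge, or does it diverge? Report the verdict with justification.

D(0):
  [0, 19, -2, 0]
  [-1, 0, ∞, ∞]
  [∞, -4, 0, ∞]
  [19, ∞, -3, 0]
D(1):
  [0, 19, -2, 0]
  [-1, 0, -3, -1]
  [∞, -4, 0, ∞]
  [19, 38, -3, 0]
Detection: at round 2, diagonal entry (2, 2) turns strictly negative.
Key observation: the cycle 2->1->0->2 has total weight (-4) + (-1) + (-2), which is strictly negative.
Answer: DIVERGES — negative cycle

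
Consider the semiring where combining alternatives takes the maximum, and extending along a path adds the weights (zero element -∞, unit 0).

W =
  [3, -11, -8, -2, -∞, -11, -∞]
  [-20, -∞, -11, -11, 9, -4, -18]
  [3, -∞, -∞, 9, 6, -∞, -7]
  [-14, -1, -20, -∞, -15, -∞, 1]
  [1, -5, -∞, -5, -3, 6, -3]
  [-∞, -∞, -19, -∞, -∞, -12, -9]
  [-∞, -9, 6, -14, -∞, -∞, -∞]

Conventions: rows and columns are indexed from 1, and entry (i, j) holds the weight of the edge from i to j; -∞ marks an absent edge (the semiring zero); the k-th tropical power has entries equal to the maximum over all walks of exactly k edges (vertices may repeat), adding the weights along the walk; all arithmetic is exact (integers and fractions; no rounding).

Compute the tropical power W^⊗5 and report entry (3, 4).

W^⊗2:
  [6, -3, -5, 1, -2, -8, -1]
  [10, 4, -12, 4, 6, 15, 6]
  [7, 8, -1, 1, 3, 12, 10]
  [-11, -8, 7, -11, 8, -5, -18]
  [4, -6, 3, -1, 4, 3, -3]
  [-16, -18, -3, -10, -13, -24, -21]
  [9, -15, -20, 15, 12, -13, -1]
W^⊗3:
  [9, 0, 5, 4, 6, 4, 2]
  [13, 3, 12, 8, 13, 12, 6]
  [10, 1, 16, 8, 17, 9, 3]
  [10, 3, -12, 16, 13, 14, 5]
  [7, -1, 3, 12, 9, 10, 1]
  [0, -11, -15, 6, 3, -7, -9]
  [13, 14, 5, 7, 9, 18, 16]
W^⊗4:
  [12, 3, 8, 14, 11, 12, 5]
  [16, 8, 12, 21, 18, 19, 10]
  [19, 12, 9, 25, 22, 23, 14]
  [14, 15, 11, 8, 12, 19, 17]
  [10, 11, 7, 12, 9, 15, 13]
  [4, 5, -3, -2, 0, 9, 7]
  [16, 7, 22, 14, 23, 15, 9]
W^⊗5:
  [15, 13, 11, 17, 14, 17, 15]
  [19, 20, 16, 21, 18, 24, 22]
  [23, 24, 20, 18, 21, 28, 26]
  [17, 8, 23, 20, 24, 18, 10]
  [13, 11, 19, 16, 20, 15, 13]
  [7, -2, 13, 6, 14, 6, 0]
  [25, 18, 15, 31, 28, 29, 20]
Key observation: the optimum is the walk 3->5->6->7->3->4, with weight 6 + 6 + (-9) + 6 + 9 = 18.
Optimal value attained by: walk 3->5->6->7->3->4.
Answer: (W^⊗5)[3][4] = 18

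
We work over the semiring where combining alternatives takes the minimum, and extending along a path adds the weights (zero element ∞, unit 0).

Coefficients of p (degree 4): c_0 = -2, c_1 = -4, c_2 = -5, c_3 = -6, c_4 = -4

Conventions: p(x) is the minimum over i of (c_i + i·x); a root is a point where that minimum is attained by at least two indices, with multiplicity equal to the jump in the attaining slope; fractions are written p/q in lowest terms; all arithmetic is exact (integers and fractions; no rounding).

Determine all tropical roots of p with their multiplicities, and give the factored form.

hull edge (i=0, c=-2) to (i=1, c=-4): slope -2, span 1
hull edge (i=1, c=-4) to (i=3, c=-6): slope -1, span 2
hull edge (i=3, c=-6) to (i=4, c=-4): slope 2, span 1
Factored form: p(x) = -4 ⊗ (x ⊕ (-2)) ⊗ (x ⊕ 1) ⊗ (x ⊕ 1) ⊗ (x ⊕ 2)
Answer: roots = -2 (mult 1), 1 (mult 2), 2 (mult 1)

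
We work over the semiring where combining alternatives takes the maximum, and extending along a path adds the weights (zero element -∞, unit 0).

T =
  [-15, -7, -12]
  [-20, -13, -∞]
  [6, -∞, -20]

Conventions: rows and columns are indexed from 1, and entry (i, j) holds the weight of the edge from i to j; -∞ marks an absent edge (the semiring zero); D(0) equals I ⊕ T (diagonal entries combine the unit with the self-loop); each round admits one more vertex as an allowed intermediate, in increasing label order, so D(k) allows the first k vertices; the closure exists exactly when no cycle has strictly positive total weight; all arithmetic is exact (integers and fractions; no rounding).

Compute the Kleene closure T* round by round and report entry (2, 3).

D(0):
  [0, -7, -12]
  [-20, 0, -∞]
  [6, -∞, 0]
D(1):
  [0, -7, -12]
  [-20, 0, -32]
  [6, -1, 0]
D(2):
  [0, -7, -12]
  [-20, 0, -32]
  [6, -1, 0]
D(3):
  [0, -7, -12]
  [-20, 0, -32]
  [6, -1, 0]
Answer: T*[2][3] = -32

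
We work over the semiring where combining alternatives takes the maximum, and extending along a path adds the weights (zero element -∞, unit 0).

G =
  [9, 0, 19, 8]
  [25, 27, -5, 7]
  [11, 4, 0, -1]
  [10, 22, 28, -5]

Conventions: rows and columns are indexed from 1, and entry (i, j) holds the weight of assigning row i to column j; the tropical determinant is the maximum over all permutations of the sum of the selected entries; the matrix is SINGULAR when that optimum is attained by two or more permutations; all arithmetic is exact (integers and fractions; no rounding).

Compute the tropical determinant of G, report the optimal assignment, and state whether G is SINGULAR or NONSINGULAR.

σ = (1, 2, 3, 4): 9 + 27 + 0 + (-5) = 31
σ = (1, 2, 4, 3): 9 + 27 + (-1) + 28 = 63
σ = (1, 3, 2, 4): 9 + (-5) + 4 + (-5) = 3
σ = (1, 3, 4, 2): 9 + (-5) + (-1) + 22 = 25
σ = (1, 4, 2, 3): 9 + 7 + 4 + 28 = 48
σ = (1, 4, 3, 2): 9 + 7 + 0 + 22 = 38
σ = (2, 1, 3, 4): 0 + 25 + 0 + (-5) = 20
σ = (2, 1, 4, 3): 0 + 25 + (-1) + 28 = 52
σ = (2, 3, 1, 4): 0 + (-5) + 11 + (-5) = 1
σ = (2, 3, 4, 1): 0 + (-5) + (-1) + 10 = 4
σ = (2, 4, 1, 3): 0 + 7 + 11 + 28 = 46
σ = (2, 4, 3, 1): 0 + 7 + 0 + 10 = 17
σ = (3, 1, 2, 4): 19 + 25 + 4 + (-5) = 43
σ = (3, 1, 4, 2): 19 + 25 + (-1) + 22 = 65
σ = (3, 2, 1, 4): 19 + 27 + 11 + (-5) = 52
σ = (3, 2, 4, 1): 19 + 27 + (-1) + 10 = 55
σ = (3, 4, 1, 2): 19 + 7 + 11 + 22 = 59
σ = (3, 4, 2, 1): 19 + 7 + 4 + 10 = 40
σ = (4, 1, 2, 3): 8 + 25 + 4 + 28 = 65
σ = (4, 1, 3, 2): 8 + 25 + 0 + 22 = 55
σ = (4, 2, 1, 3): 8 + 27 + 11 + 28 = 74
σ = (4, 2, 3, 1): 8 + 27 + 0 + 10 = 45
σ = (4, 3, 1, 2): 8 + (-5) + 11 + 22 = 36
σ = (4, 3, 2, 1): 8 + (-5) + 4 + 10 = 17
Optimal value attained by: σ = (4, 2, 1, 3).
Answer: det⊕(G) = 74; verdict: NONSINGULAR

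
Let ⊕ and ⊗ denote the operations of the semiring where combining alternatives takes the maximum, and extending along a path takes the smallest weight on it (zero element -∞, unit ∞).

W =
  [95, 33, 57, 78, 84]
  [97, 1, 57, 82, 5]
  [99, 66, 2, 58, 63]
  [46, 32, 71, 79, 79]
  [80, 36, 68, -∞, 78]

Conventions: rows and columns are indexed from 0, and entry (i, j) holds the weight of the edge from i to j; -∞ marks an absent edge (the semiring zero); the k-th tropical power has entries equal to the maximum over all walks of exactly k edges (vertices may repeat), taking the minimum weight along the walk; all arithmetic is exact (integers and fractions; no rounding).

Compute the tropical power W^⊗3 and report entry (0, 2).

W^⊗2:
  [95, 57, 71, 78, 84]
  [95, 57, 71, 79, 84]
  [95, 36, 63, 78, 84]
  [79, 66, 71, 79, 79]
  [80, 66, 68, 78, 80]
W^⊗3:
  [95, 66, 71, 78, 84]
  [95, 66, 71, 79, 84]
  [95, 63, 71, 78, 84]
  [79, 66, 71, 79, 79]
  [80, 66, 71, 78, 80]
Key observation: the optimum is the walk 0->0->3->2, with weight 95 min 78 min 71 = 71.
Optimal value attained by: walk 0->0->3->2.
Answer: (W^⊗3)[0][2] = 71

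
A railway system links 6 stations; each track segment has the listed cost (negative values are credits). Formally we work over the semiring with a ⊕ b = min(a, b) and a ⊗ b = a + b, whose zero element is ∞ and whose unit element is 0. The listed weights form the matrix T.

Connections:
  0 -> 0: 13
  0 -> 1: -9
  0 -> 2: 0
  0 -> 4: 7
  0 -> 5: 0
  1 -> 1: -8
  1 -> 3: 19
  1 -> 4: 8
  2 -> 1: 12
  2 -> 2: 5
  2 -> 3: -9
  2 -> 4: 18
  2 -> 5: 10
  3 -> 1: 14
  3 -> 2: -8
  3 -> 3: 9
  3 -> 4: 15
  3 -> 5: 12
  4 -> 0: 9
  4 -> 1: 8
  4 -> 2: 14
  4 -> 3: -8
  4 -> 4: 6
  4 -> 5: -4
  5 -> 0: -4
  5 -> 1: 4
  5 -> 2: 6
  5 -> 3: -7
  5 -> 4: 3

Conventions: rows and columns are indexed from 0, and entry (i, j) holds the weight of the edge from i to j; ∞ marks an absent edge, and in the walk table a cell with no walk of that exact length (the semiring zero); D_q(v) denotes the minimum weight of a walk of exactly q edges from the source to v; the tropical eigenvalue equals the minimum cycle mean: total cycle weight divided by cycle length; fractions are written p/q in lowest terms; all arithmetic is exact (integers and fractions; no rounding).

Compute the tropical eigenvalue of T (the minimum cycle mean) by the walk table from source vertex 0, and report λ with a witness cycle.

q=0: [0, ∞, ∞, ∞, ∞, ∞]
q=1: [13, -9, 0, ∞, 7, 0]
q=2: [-4, -17, 5, -9, -1, 3]
q=3: [-1, -25, -17, -9, -9, -5]
q=4: [-9, -33, -17, -26, -17, -13]
q=5: [-17, -41, -34, -26, -25, -21]
q=6: [-25, -49, -34, -43, -33, -29]
Optimal cycle mean attained by: cycle 2->3->2, total (-9) + (-8), length 2.
Answer: λ = -17/2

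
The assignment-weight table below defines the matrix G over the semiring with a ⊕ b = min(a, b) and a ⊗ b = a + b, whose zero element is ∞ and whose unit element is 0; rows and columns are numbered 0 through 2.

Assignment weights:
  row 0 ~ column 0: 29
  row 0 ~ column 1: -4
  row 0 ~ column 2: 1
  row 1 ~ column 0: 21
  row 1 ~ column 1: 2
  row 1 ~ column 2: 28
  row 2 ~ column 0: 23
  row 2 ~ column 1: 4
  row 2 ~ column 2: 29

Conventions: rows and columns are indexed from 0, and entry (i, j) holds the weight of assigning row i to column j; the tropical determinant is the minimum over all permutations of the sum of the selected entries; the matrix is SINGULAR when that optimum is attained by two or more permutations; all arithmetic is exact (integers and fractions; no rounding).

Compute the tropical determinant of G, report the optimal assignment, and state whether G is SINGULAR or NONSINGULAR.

σ = (0, 1, 2): 29 + 2 + 29 = 60
σ = (0, 2, 1): 29 + 28 + 4 = 61
σ = (1, 0, 2): (-4) + 21 + 29 = 46
σ = (1, 2, 0): (-4) + 28 + 23 = 47
σ = (2, 0, 1): 1 + 21 + 4 = 26
σ = (2, 1, 0): 1 + 2 + 23 = 26
Optimal value attained by: σ = (2, 0, 1).
Answer: det⊕(G) = 26; verdict: SINGULAR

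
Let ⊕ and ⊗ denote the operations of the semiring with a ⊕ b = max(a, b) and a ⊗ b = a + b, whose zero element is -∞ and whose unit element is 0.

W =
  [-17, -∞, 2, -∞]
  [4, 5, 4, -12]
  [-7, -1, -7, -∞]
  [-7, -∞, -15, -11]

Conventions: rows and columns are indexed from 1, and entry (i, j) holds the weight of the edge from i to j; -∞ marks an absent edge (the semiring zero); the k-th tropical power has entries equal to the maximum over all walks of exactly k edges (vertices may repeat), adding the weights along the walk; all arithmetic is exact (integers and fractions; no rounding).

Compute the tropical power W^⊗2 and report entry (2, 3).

W^⊗2:
  [-5, 1, -5, -∞]
  [9, 10, 9, -7]
  [3, 4, 3, -13]
  [-18, -16, -5, -22]
Key observation: the optimum is the walk 2->2->3, with weight 5 + 4 = 9.
Optimal value attained by: walk 2->2->3.
Answer: (W^⊗2)[2][3] = 9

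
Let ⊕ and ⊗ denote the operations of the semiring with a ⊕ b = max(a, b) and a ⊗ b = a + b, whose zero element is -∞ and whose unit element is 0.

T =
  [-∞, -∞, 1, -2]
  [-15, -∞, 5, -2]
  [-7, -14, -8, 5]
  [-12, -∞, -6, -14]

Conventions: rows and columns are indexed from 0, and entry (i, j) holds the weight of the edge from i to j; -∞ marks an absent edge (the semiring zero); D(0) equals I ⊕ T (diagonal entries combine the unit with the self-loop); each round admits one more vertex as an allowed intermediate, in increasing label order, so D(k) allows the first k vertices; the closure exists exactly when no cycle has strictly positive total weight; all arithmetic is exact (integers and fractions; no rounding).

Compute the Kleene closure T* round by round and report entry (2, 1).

D(0):
  [0, -∞, 1, -2]
  [-15, 0, 5, -2]
  [-7, -14, 0, 5]
  [-12, -∞, -6, 0]
D(1):
  [0, -∞, 1, -2]
  [-15, 0, 5, -2]
  [-7, -14, 0, 5]
  [-12, -∞, -6, 0]
D(2):
  [0, -∞, 1, -2]
  [-15, 0, 5, -2]
  [-7, -14, 0, 5]
  [-12, -∞, -6, 0]
D(3):
  [0, -13, 1, 6]
  [-2, 0, 5, 10]
  [-7, -14, 0, 5]
  [-12, -20, -6, 0]
D(4):
  [0, -13, 1, 6]
  [-2, 0, 5, 10]
  [-7, -14, 0, 5]
  [-12, -20, -6, 0]
Answer: T*[2][1] = -14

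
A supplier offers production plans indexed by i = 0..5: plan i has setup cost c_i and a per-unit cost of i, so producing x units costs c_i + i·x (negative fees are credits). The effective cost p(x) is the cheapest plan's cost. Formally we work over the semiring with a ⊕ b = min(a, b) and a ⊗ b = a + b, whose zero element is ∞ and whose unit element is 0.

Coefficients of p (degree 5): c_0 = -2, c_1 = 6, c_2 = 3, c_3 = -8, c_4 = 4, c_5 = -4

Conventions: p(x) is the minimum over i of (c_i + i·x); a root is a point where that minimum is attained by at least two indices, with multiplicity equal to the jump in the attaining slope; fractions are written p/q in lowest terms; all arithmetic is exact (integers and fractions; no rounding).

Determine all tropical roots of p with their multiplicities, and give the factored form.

hull edge (i=0, c=-2) to (i=3, c=-8): slope -2, span 3
hull edge (i=3, c=-8) to (i=5, c=-4): slope 2, span 2
Factored form: p(x) = -4 ⊗ (x ⊕ (-2)) ⊗ (x ⊕ (-2)) ⊗ (x ⊕ 2) ⊗ (x ⊕ 2) ⊗ (x ⊕ 2)
Answer: roots = -2 (mult 2), 2 (mult 3)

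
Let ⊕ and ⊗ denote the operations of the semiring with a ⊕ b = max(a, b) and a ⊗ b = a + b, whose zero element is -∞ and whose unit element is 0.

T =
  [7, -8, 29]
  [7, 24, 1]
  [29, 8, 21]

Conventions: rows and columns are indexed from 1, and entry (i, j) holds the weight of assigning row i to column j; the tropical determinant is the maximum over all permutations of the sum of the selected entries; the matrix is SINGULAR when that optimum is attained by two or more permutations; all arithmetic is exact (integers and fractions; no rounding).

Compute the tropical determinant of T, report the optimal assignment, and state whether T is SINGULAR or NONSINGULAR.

σ = (1, 2, 3): 7 + 24 + 21 = 52
σ = (1, 3, 2): 7 + 1 + 8 = 16
σ = (2, 1, 3): (-8) + 7 + 21 = 20
σ = (2, 3, 1): (-8) + 1 + 29 = 22
σ = (3, 1, 2): 29 + 7 + 8 = 44
σ = (3, 2, 1): 29 + 24 + 29 = 82
Optimal value attained by: σ = (3, 2, 1).
Answer: det⊕(T) = 82; verdict: NONSINGULAR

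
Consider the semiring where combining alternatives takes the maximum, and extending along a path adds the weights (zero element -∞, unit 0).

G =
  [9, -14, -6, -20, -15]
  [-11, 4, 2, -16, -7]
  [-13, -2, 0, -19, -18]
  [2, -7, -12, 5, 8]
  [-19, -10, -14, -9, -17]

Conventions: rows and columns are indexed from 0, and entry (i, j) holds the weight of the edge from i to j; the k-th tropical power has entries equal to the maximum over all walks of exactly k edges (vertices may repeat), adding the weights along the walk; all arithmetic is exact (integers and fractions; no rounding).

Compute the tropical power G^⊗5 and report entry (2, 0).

G^⊗2:
  [18, -5, 3, -11, -6]
  [-2, 8, 6, -11, -3]
  [-4, 2, 0, -14, -9]
  [11, -2, -4, 10, 13]
  [-7, -6, -8, -4, -1]
G^⊗3:
  [27, 4, 12, -2, 3]
  [7, 12, 10, -6, 1]
  [5, 6, 4, -9, -5]
  [20, 3, 5, 15, 18]
  [2, -2, -4, 1, 4]
G^⊗4:
  [36, 13, 21, 7, 12]
  [16, 16, 14, -1, 5]
  [14, 10, 8, -4, -1]
  [29, 8, 14, 20, 23]
  [11, 2, 0, 6, 9]
G^⊗5:
  [45, 22, 30, 16, 21]
  [25, 20, 18, 4, 9]
  [23, 14, 12, 1, 4]
  [38, 15, 23, 25, 28]
  [20, 6, 5, 11, 14]
Key observation: the optimum is the walk 2->0->0->0->0->0, with weight (-13) + 9 + 9 + 9 + 9 = 23.
Optimal value attained by: walk 2->0->0->0->0->0.
Answer: (G^⊗5)[2][0] = 23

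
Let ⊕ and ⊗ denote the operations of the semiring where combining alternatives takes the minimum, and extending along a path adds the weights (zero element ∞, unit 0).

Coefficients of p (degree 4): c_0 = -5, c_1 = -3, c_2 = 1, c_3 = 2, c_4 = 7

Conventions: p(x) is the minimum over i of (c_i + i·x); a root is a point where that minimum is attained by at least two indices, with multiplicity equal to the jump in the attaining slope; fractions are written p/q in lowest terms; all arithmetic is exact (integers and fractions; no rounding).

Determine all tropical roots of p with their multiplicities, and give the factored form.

hull edge (i=0, c=-5) to (i=1, c=-3): slope 2, span 1
hull edge (i=1, c=-3) to (i=3, c=2): slope 5/2, span 2
hull edge (i=3, c=2) to (i=4, c=7): slope 5, span 1
Factored form: p(x) = 7 ⊗ (x ⊕ (-5)) ⊗ (x ⊕ (-5/2)) ⊗ (x ⊕ (-5/2)) ⊗ (x ⊕ (-2))
Answer: roots = -5 (mult 1), -5/2 (mult 2), -2 (mult 1)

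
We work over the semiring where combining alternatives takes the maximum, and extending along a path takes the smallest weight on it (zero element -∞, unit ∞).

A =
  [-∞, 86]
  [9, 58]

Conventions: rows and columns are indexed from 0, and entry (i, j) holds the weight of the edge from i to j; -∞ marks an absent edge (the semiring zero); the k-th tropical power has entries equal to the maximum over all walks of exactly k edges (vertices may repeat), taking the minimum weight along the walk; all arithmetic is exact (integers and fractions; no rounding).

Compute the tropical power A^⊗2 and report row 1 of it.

A^⊗2:
  [9, 58]
  [9, 58]
Answer: row 1 of A^⊗2 = [9, 58]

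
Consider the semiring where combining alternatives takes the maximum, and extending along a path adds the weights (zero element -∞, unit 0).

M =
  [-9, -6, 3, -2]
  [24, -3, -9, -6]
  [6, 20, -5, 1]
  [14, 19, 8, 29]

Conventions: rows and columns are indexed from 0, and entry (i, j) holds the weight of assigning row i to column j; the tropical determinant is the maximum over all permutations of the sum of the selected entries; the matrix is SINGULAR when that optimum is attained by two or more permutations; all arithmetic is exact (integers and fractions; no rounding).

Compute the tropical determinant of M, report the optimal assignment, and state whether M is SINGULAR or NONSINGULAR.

σ = (0, 1, 2, 3): (-9) + (-3) + (-5) + 29 = 12
σ = (0, 1, 3, 2): (-9) + (-3) + 1 + 8 = -3
σ = (0, 2, 1, 3): (-9) + (-9) + 20 + 29 = 31
σ = (0, 2, 3, 1): (-9) + (-9) + 1 + 19 = 2
σ = (0, 3, 1, 2): (-9) + (-6) + 20 + 8 = 13
σ = (0, 3, 2, 1): (-9) + (-6) + (-5) + 19 = -1
σ = (1, 0, 2, 3): (-6) + 24 + (-5) + 29 = 42
σ = (1, 0, 3, 2): (-6) + 24 + 1 + 8 = 27
σ = (1, 2, 0, 3): (-6) + (-9) + 6 + 29 = 20
σ = (1, 2, 3, 0): (-6) + (-9) + 1 + 14 = 0
σ = (1, 3, 0, 2): (-6) + (-6) + 6 + 8 = 2
σ = (1, 3, 2, 0): (-6) + (-6) + (-5) + 14 = -3
σ = (2, 0, 1, 3): 3 + 24 + 20 + 29 = 76
σ = (2, 0, 3, 1): 3 + 24 + 1 + 19 = 47
σ = (2, 1, 0, 3): 3 + (-3) + 6 + 29 = 35
σ = (2, 1, 3, 0): 3 + (-3) + 1 + 14 = 15
σ = (2, 3, 0, 1): 3 + (-6) + 6 + 19 = 22
σ = (2, 3, 1, 0): 3 + (-6) + 20 + 14 = 31
σ = (3, 0, 1, 2): (-2) + 24 + 20 + 8 = 50
σ = (3, 0, 2, 1): (-2) + 24 + (-5) + 19 = 36
σ = (3, 1, 0, 2): (-2) + (-3) + 6 + 8 = 9
σ = (3, 1, 2, 0): (-2) + (-3) + (-5) + 14 = 4
σ = (3, 2, 0, 1): (-2) + (-9) + 6 + 19 = 14
σ = (3, 2, 1, 0): (-2) + (-9) + 20 + 14 = 23
Optimal value attained by: σ = (2, 0, 1, 3).
Answer: det⊕(M) = 76; verdict: NONSINGULAR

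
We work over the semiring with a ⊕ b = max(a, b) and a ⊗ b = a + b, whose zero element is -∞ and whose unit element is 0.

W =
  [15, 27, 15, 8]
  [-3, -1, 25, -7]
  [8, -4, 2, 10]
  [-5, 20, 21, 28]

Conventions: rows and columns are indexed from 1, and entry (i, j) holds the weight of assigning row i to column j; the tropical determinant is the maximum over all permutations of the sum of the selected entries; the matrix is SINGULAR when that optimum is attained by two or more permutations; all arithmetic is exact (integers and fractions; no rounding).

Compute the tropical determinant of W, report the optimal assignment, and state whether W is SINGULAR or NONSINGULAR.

σ = (1, 2, 3, 4): 15 + (-1) + 2 + 28 = 44
σ = (1, 2, 4, 3): 15 + (-1) + 10 + 21 = 45
σ = (1, 3, 2, 4): 15 + 25 + (-4) + 28 = 64
σ = (1, 3, 4, 2): 15 + 25 + 10 + 20 = 70
σ = (1, 4, 2, 3): 15 + (-7) + (-4) + 21 = 25
σ = (1, 4, 3, 2): 15 + (-7) + 2 + 20 = 30
σ = (2, 1, 3, 4): 27 + (-3) + 2 + 28 = 54
σ = (2, 1, 4, 3): 27 + (-3) + 10 + 21 = 55
σ = (2, 3, 1, 4): 27 + 25 + 8 + 28 = 88
σ = (2, 3, 4, 1): 27 + 25 + 10 + (-5) = 57
σ = (2, 4, 1, 3): 27 + (-7) + 8 + 21 = 49
σ = (2, 4, 3, 1): 27 + (-7) + 2 + (-5) = 17
σ = (3, 1, 2, 4): 15 + (-3) + (-4) + 28 = 36
σ = (3, 1, 4, 2): 15 + (-3) + 10 + 20 = 42
σ = (3, 2, 1, 4): 15 + (-1) + 8 + 28 = 50
σ = (3, 2, 4, 1): 15 + (-1) + 10 + (-5) = 19
σ = (3, 4, 1, 2): 15 + (-7) + 8 + 20 = 36
σ = (3, 4, 2, 1): 15 + (-7) + (-4) + (-5) = -1
σ = (4, 1, 2, 3): 8 + (-3) + (-4) + 21 = 22
σ = (4, 1, 3, 2): 8 + (-3) + 2 + 20 = 27
σ = (4, 2, 1, 3): 8 + (-1) + 8 + 21 = 36
σ = (4, 2, 3, 1): 8 + (-1) + 2 + (-5) = 4
σ = (4, 3, 1, 2): 8 + 25 + 8 + 20 = 61
σ = (4, 3, 2, 1): 8 + 25 + (-4) + (-5) = 24
Optimal value attained by: σ = (2, 3, 1, 4).
Answer: det⊕(W) = 88; verdict: NONSINGULAR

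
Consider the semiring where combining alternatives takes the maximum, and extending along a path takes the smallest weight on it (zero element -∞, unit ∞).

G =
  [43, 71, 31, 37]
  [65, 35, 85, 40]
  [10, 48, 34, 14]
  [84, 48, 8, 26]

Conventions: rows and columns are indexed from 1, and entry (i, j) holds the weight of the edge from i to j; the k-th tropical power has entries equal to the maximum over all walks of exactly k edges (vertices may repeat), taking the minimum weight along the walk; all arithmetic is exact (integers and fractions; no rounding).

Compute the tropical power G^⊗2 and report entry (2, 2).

G^⊗2:
  [65, 43, 71, 40]
  [43, 65, 35, 37]
  [48, 35, 48, 40]
  [48, 71, 48, 40]
Key observation: the optimum is the walk 2->1->2, with weight 65 min 71 = 65.
Optimal value attained by: walk 2->1->2.
Answer: (G^⊗2)[2][2] = 65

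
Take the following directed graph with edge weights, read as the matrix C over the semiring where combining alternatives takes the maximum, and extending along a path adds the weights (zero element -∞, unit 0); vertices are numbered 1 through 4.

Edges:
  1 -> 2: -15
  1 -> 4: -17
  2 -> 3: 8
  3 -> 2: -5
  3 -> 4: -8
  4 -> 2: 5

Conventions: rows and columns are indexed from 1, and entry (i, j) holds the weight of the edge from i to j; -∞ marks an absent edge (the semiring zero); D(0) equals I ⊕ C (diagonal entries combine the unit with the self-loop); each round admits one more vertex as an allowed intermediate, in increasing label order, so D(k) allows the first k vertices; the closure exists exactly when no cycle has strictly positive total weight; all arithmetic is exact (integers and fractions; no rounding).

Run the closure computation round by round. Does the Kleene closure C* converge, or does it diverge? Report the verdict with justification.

D(0):
  [0, -15, -∞, -17]
  [-∞, 0, 8, -∞]
  [-∞, -5, 0, -8]
  [-∞, 5, -∞, 0]
D(1):
  [0, -15, -∞, -17]
  [-∞, 0, 8, -∞]
  [-∞, -5, 0, -8]
  [-∞, 5, -∞, 0]
Detection: at round 2, diagonal entry (3, 3) turns strictly positive.
Key observation: the cycle 3->2->3 has total weight (-5) + 8, which is strictly positive.
Answer: DIVERGES — positive cycle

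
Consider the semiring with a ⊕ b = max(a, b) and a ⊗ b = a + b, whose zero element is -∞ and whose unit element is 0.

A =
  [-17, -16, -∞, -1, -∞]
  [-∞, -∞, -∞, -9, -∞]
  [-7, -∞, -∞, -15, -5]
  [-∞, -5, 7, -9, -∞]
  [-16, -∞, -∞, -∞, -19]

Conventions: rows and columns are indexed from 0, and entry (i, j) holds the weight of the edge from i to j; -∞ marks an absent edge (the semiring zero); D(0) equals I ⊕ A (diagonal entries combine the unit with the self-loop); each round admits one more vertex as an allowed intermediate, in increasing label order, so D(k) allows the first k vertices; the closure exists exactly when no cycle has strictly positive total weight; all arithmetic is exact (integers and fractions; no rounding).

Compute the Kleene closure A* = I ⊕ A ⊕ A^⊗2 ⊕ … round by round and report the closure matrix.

D(0):
  [0, -16, -∞, -1, -∞]
  [-∞, 0, -∞, -9, -∞]
  [-7, -∞, 0, -15, -5]
  [-∞, -5, 7, 0, -∞]
  [-16, -∞, -∞, -∞, 0]
D(1):
  [0, -16, -∞, -1, -∞]
  [-∞, 0, -∞, -9, -∞]
  [-7, -23, 0, -8, -5]
  [-∞, -5, 7, 0, -∞]
  [-16, -32, -∞, -17, 0]
D(2):
  [0, -16, -∞, -1, -∞]
  [-∞, 0, -∞, -9, -∞]
  [-7, -23, 0, -8, -5]
  [-∞, -5, 7, 0, -∞]
  [-16, -32, -∞, -17, 0]
D(3):
  [0, -16, -∞, -1, -∞]
  [-∞, 0, -∞, -9, -∞]
  [-7, -23, 0, -8, -5]
  [0, -5, 7, 0, 2]
  [-16, -32, -∞, -17, 0]
D(4):
  [0, -6, 6, -1, 1]
  [-9, 0, -2, -9, -7]
  [-7, -13, 0, -8, -5]
  [0, -5, 7, 0, 2]
  [-16, -22, -10, -17, 0]
D(5):
  [0, -6, 6, -1, 1]
  [-9, 0, -2, -9, -7]
  [-7, -13, 0, -8, -5]
  [0, -5, 7, 0, 2]
  [-16, -22, -10, -17, 0]
Answer: A* = [[0, -6, 6, -1, 1], [-9, 0, -2, -9, -7], [-7, -13, 0, -8, -5], [0, -5, 7, 0, 2], [-16, -22, -10, -17, 0]]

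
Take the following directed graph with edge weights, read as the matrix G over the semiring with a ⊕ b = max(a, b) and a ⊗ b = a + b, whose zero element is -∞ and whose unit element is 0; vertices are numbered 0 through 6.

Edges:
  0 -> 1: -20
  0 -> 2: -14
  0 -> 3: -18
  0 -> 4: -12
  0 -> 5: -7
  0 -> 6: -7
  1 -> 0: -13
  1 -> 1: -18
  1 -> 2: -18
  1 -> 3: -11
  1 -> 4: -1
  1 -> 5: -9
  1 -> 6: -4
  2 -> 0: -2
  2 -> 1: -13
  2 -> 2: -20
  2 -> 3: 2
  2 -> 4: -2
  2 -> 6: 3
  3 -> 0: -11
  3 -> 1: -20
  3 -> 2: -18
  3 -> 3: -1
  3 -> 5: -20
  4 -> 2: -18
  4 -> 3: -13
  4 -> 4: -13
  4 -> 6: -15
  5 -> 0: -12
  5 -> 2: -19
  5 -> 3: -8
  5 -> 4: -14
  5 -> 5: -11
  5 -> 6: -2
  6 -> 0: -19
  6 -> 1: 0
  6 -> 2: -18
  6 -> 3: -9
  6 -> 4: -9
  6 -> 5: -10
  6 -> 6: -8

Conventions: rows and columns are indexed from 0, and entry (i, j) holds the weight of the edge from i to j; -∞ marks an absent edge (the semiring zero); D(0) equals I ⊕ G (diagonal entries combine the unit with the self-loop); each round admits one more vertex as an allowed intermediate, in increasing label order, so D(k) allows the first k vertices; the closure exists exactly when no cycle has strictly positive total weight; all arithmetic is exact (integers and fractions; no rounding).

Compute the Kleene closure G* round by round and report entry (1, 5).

D(0):
  [0, -20, -14, -18, -12, -7, -7]
  [-13, 0, -18, -11, -1, -9, -4]
  [-2, -13, 0, 2, -2, -∞, 3]
  [-11, -20, -18, 0, -∞, -20, -∞]
  [-∞, -∞, -18, -13, 0, -∞, -15]
  [-12, -∞, -19, -8, -14, 0, -2]
  [-19, 0, -18, -9, -9, -10, 0]
D(1):
  [0, -20, -14, -18, -12, -7, -7]
  [-13, 0, -18, -11, -1, -9, -4]
  [-2, -13, 0, 2, -2, -9, 3]
  [-11, -20, -18, 0, -23, -18, -18]
  [-∞, -∞, -18, -13, 0, -∞, -15]
  [-12, -32, -19, -8, -14, 0, -2]
  [-19, 0, -18, -9, -9, -10, 0]
D(2):
  [0, -20, -14, -18, -12, -7, -7]
  [-13, 0, -18, -11, -1, -9, -4]
  [-2, -13, 0, 2, -2, -9, 3]
  [-11, -20, -18, 0, -21, -18, -18]
  [-∞, -∞, -18, -13, 0, -∞, -15]
  [-12, -32, -19, -8, -14, 0, -2]
  [-13, 0, -18, -9, -1, -9, 0]
D(3):
  [0, -20, -14, -12, -12, -7, -7]
  [-13, 0, -18, -11, -1, -9, -4]
  [-2, -13, 0, 2, -2, -9, 3]
  [-11, -20, -18, 0, -20, -18, -15]
  [-20, -31, -18, -13, 0, -27, -15]
  [-12, -32, -19, -8, -14, 0, -2]
  [-13, 0, -18, -9, -1, -9, 0]
D(4):
  [0, -20, -14, -12, -12, -7, -7]
  [-13, 0, -18, -11, -1, -9, -4]
  [-2, -13, 0, 2, -2, -9, 3]
  [-11, -20, -18, 0, -20, -18, -15]
  [-20, -31, -18, -13, 0, -27, -15]
  [-12, -28, -19, -8, -14, 0, -2]
  [-13, 0, -18, -9, -1, -9, 0]
D(5):
  [0, -20, -14, -12, -12, -7, -7]
  [-13, 0, -18, -11, -1, -9, -4]
  [-2, -13, 0, 2, -2, -9, 3]
  [-11, -20, -18, 0, -20, -18, -15]
  [-20, -31, -18, -13, 0, -27, -15]
  [-12, -28, -19, -8, -14, 0, -2]
  [-13, 0, -18, -9, -1, -9, 0]
D(6):
  [0, -20, -14, -12, -12, -7, -7]
  [-13, 0, -18, -11, -1, -9, -4]
  [-2, -13, 0, 2, -2, -9, 3]
  [-11, -20, -18, 0, -20, -18, -15]
  [-20, -31, -18, -13, 0, -27, -15]
  [-12, -28, -19, -8, -14, 0, -2]
  [-13, 0, -18, -9, -1, -9, 0]
D(7):
  [0, -7, -14, -12, -8, -7, -7]
  [-13, 0, -18, -11, -1, -9, -4]
  [-2, 3, 0, 2, 2, -6, 3]
  [-11, -15, -18, 0, -16, -18, -15]
  [-20, -15, -18, -13, 0, -24, -15]
  [-12, -2, -19, -8, -3, 0, -2]
  [-13, 0, -18, -9, -1, -9, 0]
Answer: G*[1][5] = -9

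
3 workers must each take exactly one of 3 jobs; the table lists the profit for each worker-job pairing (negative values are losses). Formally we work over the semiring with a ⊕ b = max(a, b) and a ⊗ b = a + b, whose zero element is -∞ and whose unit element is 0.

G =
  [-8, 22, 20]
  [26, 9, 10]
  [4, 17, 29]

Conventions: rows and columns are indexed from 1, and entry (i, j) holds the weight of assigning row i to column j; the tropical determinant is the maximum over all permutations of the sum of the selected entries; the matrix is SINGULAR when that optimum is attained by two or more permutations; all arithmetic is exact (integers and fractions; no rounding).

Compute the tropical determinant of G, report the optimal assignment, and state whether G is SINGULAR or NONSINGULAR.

σ = (1, 2, 3): (-8) + 9 + 29 = 30
σ = (1, 3, 2): (-8) + 10 + 17 = 19
σ = (2, 1, 3): 22 + 26 + 29 = 77
σ = (2, 3, 1): 22 + 10 + 4 = 36
σ = (3, 1, 2): 20 + 26 + 17 = 63
σ = (3, 2, 1): 20 + 9 + 4 = 33
Optimal value attained by: σ = (2, 1, 3).
Answer: det⊕(G) = 77; verdict: NONSINGULAR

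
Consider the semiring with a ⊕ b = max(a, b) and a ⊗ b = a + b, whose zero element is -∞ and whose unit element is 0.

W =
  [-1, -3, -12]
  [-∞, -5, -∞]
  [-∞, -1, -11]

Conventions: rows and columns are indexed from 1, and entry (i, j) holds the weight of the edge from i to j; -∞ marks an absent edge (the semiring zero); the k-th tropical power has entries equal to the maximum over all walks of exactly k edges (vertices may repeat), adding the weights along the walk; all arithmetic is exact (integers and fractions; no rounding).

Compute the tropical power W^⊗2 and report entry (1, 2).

W^⊗2:
  [-2, -4, -13]
  [-∞, -10, -∞]
  [-∞, -6, -22]
Key observation: the optimum is the walk 1->1->2, with weight (-1) + (-3) = -4.
Optimal value attained by: walk 1->1->2.
Answer: (W^⊗2)[1][2] = -4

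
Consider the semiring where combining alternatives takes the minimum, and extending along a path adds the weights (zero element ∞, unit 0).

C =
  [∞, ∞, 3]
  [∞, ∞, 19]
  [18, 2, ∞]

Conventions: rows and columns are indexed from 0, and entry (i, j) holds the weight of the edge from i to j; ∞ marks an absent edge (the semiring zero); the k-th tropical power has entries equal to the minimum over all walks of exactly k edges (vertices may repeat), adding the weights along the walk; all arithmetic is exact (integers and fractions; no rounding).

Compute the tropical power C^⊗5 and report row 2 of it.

C^⊗2:
  [21, 5, ∞]
  [37, 21, ∞]
  [∞, ∞, 21]
C^⊗3:
  [∞, ∞, 24]
  [∞, ∞, 40]
  [39, 23, ∞]
C^⊗4:
  [42, 26, ∞]
  [58, 42, ∞]
  [∞, ∞, 42]
C^⊗5:
  [∞, ∞, 45]
  [∞, ∞, 61]
  [60, 44, ∞]
Answer: row 2 of C^⊗5 = [60, 44, ∞]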